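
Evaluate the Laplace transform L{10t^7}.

L{10t^7} = 10 · L{t^7} = 10 · 5040/s^8 = 50400/s^8

Final answer: 50400/s^8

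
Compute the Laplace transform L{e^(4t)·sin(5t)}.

L{e^(at)·sin(ωt)} = ω/((s-a)² + ω²), so L{e^(4t)·sin(5t)} = 5/((s-4)² + 25)

Final answer: 5/((s-4)² + 25)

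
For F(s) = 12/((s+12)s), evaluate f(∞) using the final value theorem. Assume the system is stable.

f(∞) = lim_{s→0} sF(s) = lim_{s→0} 12/(s+12) = 1

Final answer: 1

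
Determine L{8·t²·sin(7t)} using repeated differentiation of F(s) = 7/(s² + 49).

F(s) = 7/(s² + 49). F'(s) = -14s/(s² + 49)². F''(s) = -14(49 - 3s²)/(s² + 49)³ = (42s² - 686)/(s² + 49)³. So L{t²·sin(7t)} = (-1)² F''(s) = (42s² - 686)/(s² + 49)³. Then L{8·t²·sin(7t)} = 8·(42s² - 686)/(s² + 49)³ = (336s² - 5488)/(s² + 49)³

Final answer: (336s² - 5488)/(s² + 49)³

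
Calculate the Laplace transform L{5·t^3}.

L{t^n} = n!/s^(n+1), so L{t^3} = 6/s^4. Then L{5·t^3} = 5·6/s^4 = 30/s^4

Final answer: 30/s^4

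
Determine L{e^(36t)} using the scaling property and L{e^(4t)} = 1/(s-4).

Using L{f(at)} = (1/a)F(s/a) with a=9 and f(t) = e^(4t): L{e^(36t)} = (1/9) · 1/((s/9)-4) = (1/9) · 9/(s-36) = 1/(s-36)

Final answer: 1/(s-36)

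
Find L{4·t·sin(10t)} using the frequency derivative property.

L{sin(10t)} = 10/(s² + 100). By L{t·f(t)} = -F'(s): -d/ds[10/(s² + 100)] = -(10)·(-2s)/(s² + 100)² = 20s/(s² + 100)². Then L{4·t·sin(10t)} = 4·20s/(s² + 100)² = 80s/(s² + 100)²

Final answer: 80s/(s² + 100)²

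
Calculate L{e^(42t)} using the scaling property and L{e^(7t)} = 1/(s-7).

Using L{f(at)} = (1/a)F(s/a) with a=6 and f(t) = e^(7t): L{e^(42t)} = (1/6) · 1/((s/6)-7) = (1/6) · 6/(s-42) = 1/(s-42)

Final answer: 1/(s-42)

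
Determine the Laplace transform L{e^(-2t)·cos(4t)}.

L{e^(at)·cos(ωt)} = (s-a)/((s-a)² + ω²), so L{e^(-2t)·cos(4t)} = (s+2)/((s+2)² + 16)

Final answer: (s+2)/((s+2)² + 16)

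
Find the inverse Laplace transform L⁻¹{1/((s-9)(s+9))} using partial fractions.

Decompose: A/(s-9) + B/(s+9). A = 1/18, B = -1/18. f(t) = (e^(9t) - e^(-9t))/18

Final answer: (e^(9t) - e^(-9t))/18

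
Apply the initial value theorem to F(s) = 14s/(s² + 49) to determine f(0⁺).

f(0⁺) = lim_{s→∞} s·14s/(s² + 49) = lim_{s→∞} 14s²/(s² + 49) = 14

Final answer: 14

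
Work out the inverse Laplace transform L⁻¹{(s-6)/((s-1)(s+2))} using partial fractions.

Using partial fractions, f(t) = (-5e^t + 8e^(-2t))/3

Final answer: (-5e^t + 8e^(-2t))/3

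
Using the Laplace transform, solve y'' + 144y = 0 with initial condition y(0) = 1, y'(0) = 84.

L{y''} + 144L{y} = 0. s²Y - s - 84 + 144Y = 0. Y(s² + 144) = s + 84. Y = (s + 84)/(s² + 144). Inverting: y(t) = cos(12t) + 7sin(12t)

Final answer: y(t) = cos(12t) + 7sin(12t)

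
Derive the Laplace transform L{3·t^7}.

L{t^n} = n!/s^(n+1), so L{t^7} = 5040/s^8. Then L{3·t^7} = 3·5040/s^8 = 15120/s^8

Final answer: 15120/s^8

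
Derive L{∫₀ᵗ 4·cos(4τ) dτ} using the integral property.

L{∫₀ᵗ f(τ)dτ} = F(s)/s with F(s) = 4s/(s² + 16), so the result is (4s/(s² + 16))/s = 4/(s² + 16)

Final answer: 4/(s² + 16)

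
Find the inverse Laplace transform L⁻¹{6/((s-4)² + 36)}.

Using frequency shift, L⁻¹{6/((s-4)² + 36)} = e^(4t)·sin(6t)

Final answer: e^(4t)·sin(6t)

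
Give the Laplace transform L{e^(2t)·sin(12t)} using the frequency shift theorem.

Frequency shift: L{e^(at)f(t)} = F(s-a). L{e^(2t)·sin(12t)} = 12/((s-2)² + 144)

Final answer: 12/((s-2)² + 144)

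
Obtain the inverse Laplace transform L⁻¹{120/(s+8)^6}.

L⁻¹{n!/(s-a)^(n+1)} = t^n·e^(at), so L⁻¹{120/(s+8)^6} = t^5·e^(-8t)

Final answer: t^5·e^(-8t)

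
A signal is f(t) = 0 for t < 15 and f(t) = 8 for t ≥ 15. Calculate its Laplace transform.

f(t) = 8·u(t-15). L{u(t-15)} = e^(-15s)/s, so L{f(t)} = 8·e^(-15s)/s

Final answer: 8·e^(-15s)/s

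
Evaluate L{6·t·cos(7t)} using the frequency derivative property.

L{cos(7t)} = s/(s² + 49). Derivative: d/ds[s/(s² + 49)] = [(s² + 49) - s·2s]/(s² + 49)² = (49 - s²)/(s² + 49)². So L{t·cos(7t)} = -F'(s) = (s² - 49)/(s² + 49)². Then L{6·t·cos(7t)} = 6·(s² - 49)/(s² + 49)²

Final answer: 6·(s² - 49)/(s² + 49)²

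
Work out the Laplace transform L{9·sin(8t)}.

L{sin(ωt)} = ω/(s² + ω²), so L{sin(8t)} = 8/(s² + 64). Then L{9·sin(8t)} = 9·8/(s² + 64) = 72/(s² + 64)

Final answer: 72/(s² + 64)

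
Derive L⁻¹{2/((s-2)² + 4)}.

Form: b/((s-a)² + b²) → e^(at)sin(bt). With a=2, b=2

Final answer: e^(2t)·sin(2t)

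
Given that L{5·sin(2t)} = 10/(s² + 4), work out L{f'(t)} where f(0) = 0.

L{f'(t)} = s·F(s) - f(0) = s·10/(s² + 4) - 0 = 10s/(s² + 4)

Final answer: 10s/(s² + 4)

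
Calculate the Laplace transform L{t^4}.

L{t^n} = n!/s^(n+1), so L{t^4} = 24/s^5

Final answer: 24/s^5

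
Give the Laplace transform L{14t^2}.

L{14t^2} = 14 · L{t^2} = 14 · 2/s^3 = 28/s^3

Final answer: 28/s^3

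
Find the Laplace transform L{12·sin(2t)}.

L{sin(ωt)} = ω/(s² + ω²), so L{sin(2t)} = 2/(s² + 4). Then L{12·sin(2t)} = 12·2/(s² + 4) = 24/(s² + 4)

Final answer: 24/(s² + 4)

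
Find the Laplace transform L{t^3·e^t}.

L{t^n·e^(at)} = n!/(s-a)^(n+1), so L{t^3·e^t} = 6/(s-1)^4

Final answer: 6/(s-1)^4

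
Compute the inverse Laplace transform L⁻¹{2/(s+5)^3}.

L⁻¹{n!/(s-a)^(n+1)} = t^n·e^(at), so L⁻¹{2/(s+5)^3} = t^2·e^(-5t)

Final answer: t^2·e^(-5t)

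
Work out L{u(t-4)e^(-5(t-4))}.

u(t-a)f(t-a) with f(t)=e^(-5t). L{e^(-5t)} = 1/(s+5). By time shift: e^(-4s)/(s+5)

Final answer: e^(-4s)/(s+5)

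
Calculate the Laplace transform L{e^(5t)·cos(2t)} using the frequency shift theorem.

Frequency shift: L{e^(at)f(t)} = F(s-a). L{e^(5t)·cos(2t)} = (s-5)/((s-5)² + 4)

Final answer: (s-5)/((s-5)² + 4)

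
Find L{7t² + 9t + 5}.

L{7t² + 9t + 5} = 7·2/s³ + 9/s² + 5/s = 14/s³ + 9/s² + 5/s

Final answer: 14/s³ + 9/s² + 5/s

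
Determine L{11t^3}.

L{t^n} = n!/s^(n+1). So L{11t^3} = 11·3!/s^4 = 66/s^4

Final answer: 66/s^4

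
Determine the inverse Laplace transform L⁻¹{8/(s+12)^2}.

L⁻¹{n!/(s-a)^(n+1)} = t^n·e^(at) with n=1, a=-12. So L⁻¹{1/(s+12)^2} = t·e^(-12t), and L⁻¹{8/(s+12)^2} = (8/1)·t·e^(-12t) = 8·t·e^(-12t)

Final answer: 8·t·e^(-12t)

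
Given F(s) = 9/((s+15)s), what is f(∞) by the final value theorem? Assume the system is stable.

f(∞) = lim_{s→0} sF(s) = lim_{s→0} 9/(s+15) = 3/5

Final answer: 3/5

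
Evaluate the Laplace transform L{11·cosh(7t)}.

L{cosh(ωt)} = s/(s² - ω²), so L{cosh(7t)} = s/(s² - 49). Then L{11·cosh(7t)} = 11·s/(s² - 49) = 11s/(s² - 49)

Final answer: 11s/(s² - 49)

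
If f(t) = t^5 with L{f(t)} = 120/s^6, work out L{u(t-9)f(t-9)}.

Time shift theorem: L{u(t-a)f(t-a)} = e^(-as)F(s). Here a=9, F(s) = 120/s^6, so L{u(t-9)f(t-9)} = e^(-9s)·120/s^6

Final answer: e^(-9s)·120/s^6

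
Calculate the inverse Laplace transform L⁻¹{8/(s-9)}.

L⁻¹{1/(s-a)} = e^(at), so L⁻¹{1/(s-9)} = e^(9t), and L⁻¹{8/(s-9)} = 8·e^(9t)

Final answer: 8·e^(9t)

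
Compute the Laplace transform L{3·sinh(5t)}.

L{sinh(ωt)} = ω/(s² - ω²), so L{sinh(5t)} = 5/(s² - 25). Then L{3·sinh(5t)} = 3·5/(s² - 25) = 15/(s² - 25)

Final answer: 15/(s² - 25)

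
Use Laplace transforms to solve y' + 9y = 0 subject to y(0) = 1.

L{y'} + 9L{y} = 0. sY - 1 + 9Y = 0. Y(s+9) = 1. Y = 1/(s+9)

Final answer: y(t) = e^(-9t)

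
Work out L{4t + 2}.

L{4t + 2} = 4·L{t} + 2·L{1} = 4/s² + 2/s

Final answer: 4/s² + 2/s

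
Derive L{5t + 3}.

L{5t + 3} = 5·L{t} + 3·L{1} = 5/s² + 3/s

Final answer: 5/s² + 3/s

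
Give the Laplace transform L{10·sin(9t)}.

L{sin(ωt)} = ω/(s² + ω²), so L{sin(9t)} = 9/(s² + 81). Then L{10·sin(9t)} = 10·9/(s² + 81) = 90/(s² + 81)

Final answer: 90/(s² + 81)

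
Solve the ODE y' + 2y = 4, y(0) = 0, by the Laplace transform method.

sY + 2Y = 4/s. Y = 4/(s(s+2)). Partial fractions: Y = 2/s - 2/(s+2)

Final answer: y(t) = 2(1 - e^(-2t))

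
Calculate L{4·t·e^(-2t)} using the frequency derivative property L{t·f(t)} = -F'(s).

L{e^(-2t)} = 1/(s+2). By frequency derivative: L{t·e^(-2t)} = -d/ds[1/(s+2)] = -(-1)/(s+2)² = 1/(s+2)². Then L{4·t·e^(-2t)} = 4·1/(s+2)² = 4/(s+2)²

Final answer: 4/(s+2)²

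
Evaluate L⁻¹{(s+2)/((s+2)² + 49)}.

Using frequency shift: L⁻¹{(s-a)/((s-a)² + b²)} = e^(at)cos(bt). Here a=-2, b=7

Final answer: e^(-2t)·cos(7t)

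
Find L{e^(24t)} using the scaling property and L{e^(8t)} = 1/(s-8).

Using L{f(at)} = (1/a)F(s/a) with a=3 and f(t) = e^(8t): L{e^(24t)} = (1/3) · 1/((s/3)-8) = (1/3) · 3/(s-24) = 1/(s-24)

Final answer: 1/(s-24)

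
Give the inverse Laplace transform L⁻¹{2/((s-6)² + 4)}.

Using frequency shift, L⁻¹{2/((s-6)² + 4)} = e^(6t)·sin(2t)

Final answer: e^(6t)·sin(2t)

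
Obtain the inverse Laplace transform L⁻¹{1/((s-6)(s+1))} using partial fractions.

Decompose: A/(s-6) + B/(s+1). A = 1/7, B = -1/7. f(t) = (e^(6t) - e^(-t))/7

Final answer: (e^(6t) - e^(-t))/7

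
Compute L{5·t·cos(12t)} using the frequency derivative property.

L{cos(12t)} = s/(s² + 144). Derivative: d/ds[s/(s² + 144)] = [(s² + 144) - s·2s]/(s² + 144)² = (144 - s²)/(s² + 144)². So L{t·cos(12t)} = -F'(s) = (s² - 144)/(s² + 144)². Then L{5·t·cos(12t)} = 5·(s² - 144)/(s² + 144)²

Final answer: 5·(s² - 144)/(s² + 144)²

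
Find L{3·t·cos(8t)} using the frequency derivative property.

L{cos(8t)} = s/(s² + 64). Derivative: d/ds[s/(s² + 64)] = [(s² + 64) - s·2s]/(s² + 64)² = (64 - s²)/(s² + 64)². So L{t·cos(8t)} = -F'(s) = (s² - 64)/(s² + 64)². Then L{3·t·cos(8t)} = 3·(s² - 64)/(s² + 64)²

Final answer: 3·(s² - 64)/(s² + 64)²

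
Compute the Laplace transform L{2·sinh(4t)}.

L{sinh(ωt)} = ω/(s² - ω²), so L{sinh(4t)} = 4/(s² - 16). Then L{2·sinh(4t)} = 2·4/(s² - 16) = 8/(s² - 16)

Final answer: 8/(s² - 16)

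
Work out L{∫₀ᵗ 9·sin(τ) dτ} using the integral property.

L{∫₀ᵗ f(τ)dτ} = F(s)/s with F(s) = 9/(s² + 1), so the result is (9/(s² + 1))/s = 9/(s(s² + 1))

Final answer: 9/(s(s² + 1))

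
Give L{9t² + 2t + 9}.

L{9t² + 2t + 9} = 9·2/s³ + 2/s² + 9/s = 18/s³ + 2/s² + 9/s

Final answer: 18/s³ + 2/s² + 9/s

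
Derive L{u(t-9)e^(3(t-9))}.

u(t-a)f(t-a) with f(t)=e^(3t). L{e^(3t)} = 1/(s-3). By time shift: e^(-9s)/(s-3)

Final answer: e^(-9s)/(s-3)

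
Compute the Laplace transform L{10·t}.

L{t^n} = n!/s^(n+1), so L{t} = 1/s^2. Then L{10·t} = 10·1/s^2 = 10/s^2

Final answer: 10/s^2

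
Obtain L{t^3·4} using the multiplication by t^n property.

L{4} = 4/s. d^1/ds^1[1/s] = -1/s². d^2/ds^2[1/s] = 2/s^3. d^3/ds^3[1/s] = -6/s^4. So L{t^3} = (-1)^{3}·-6/s^4 = 6/s^4. Then L{t^3·4} = 4·6/s^4 = 24/s^4

Final answer: 24/s^4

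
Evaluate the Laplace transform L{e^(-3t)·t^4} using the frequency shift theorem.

L{e^(at)·t^n} = n!/(s-a)^(n+1), so L{e^(-3t)·t^4} = 24/(s+3)^5

Final answer: 24/(s+3)^5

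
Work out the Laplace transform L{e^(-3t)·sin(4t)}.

L{e^(at)·sin(ωt)} = ω/((s-a)² + ω²), so L{e^(-3t)·sin(4t)} = 4/((s+3)² + 16)

Final answer: 4/((s+3)² + 16)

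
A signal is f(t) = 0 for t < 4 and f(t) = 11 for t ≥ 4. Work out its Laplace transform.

f(t) = 11·u(t-4). L{u(t-4)} = e^(-4s)/s, so L{f(t)} = 11·e^(-4s)/s

Final answer: 11·e^(-4s)/s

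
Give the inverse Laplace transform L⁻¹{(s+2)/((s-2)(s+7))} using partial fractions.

Using partial fractions, f(t) = (4e^(2t) + 5e^(-7t))/9

Final answer: (4e^(2t) + 5e^(-7t))/9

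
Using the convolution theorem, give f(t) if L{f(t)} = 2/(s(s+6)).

2/(s(s+6)) = (2/s)·(1/(s+6)) = L{2}·L{e^(-6t)}. By convolution, f(t) = 2*e^(-6t) = ∫₀ᵗ 2·e^(-6τ) dτ = 2·(1 - e^(-6t))/6

Final answer: 2·(1 - e^(-6t))/6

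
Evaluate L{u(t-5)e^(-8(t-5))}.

u(t-a)f(t-a) with f(t)=e^(-8t). L{e^(-8t)} = 1/(s+8). By time shift: e^(-5s)/(s+8)

Final answer: e^(-5s)/(s+8)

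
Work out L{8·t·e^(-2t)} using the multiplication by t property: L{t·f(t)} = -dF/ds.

Using L{t^n·e^(at)} = n!/(s-a)^(n+1), L{t·e^(-2t)} = 1/(s+2)^2, so L{8·t·e^(-2t)} = 8·1/(s+2)^2 = 8/(s+2)^2

Final answer: 8/(s+2)^2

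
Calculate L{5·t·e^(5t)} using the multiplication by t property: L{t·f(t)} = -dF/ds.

Using L{t^n·e^(at)} = n!/(s-a)^(n+1), L{t·e^(5t)} = 1/(s-5)^2, so L{5·t·e^(5t)} = 5·1/(s-5)^2 = 5/(s-5)^2

Final answer: 5/(s-5)^2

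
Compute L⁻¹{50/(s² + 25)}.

This is the form c·a/(s² + a²) with a = 5, c = 10. L⁻¹ = 10·sin(5t)

Final answer: 10·sin(5t)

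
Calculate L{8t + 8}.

L{8t + 8} = 8·L{t} + 8·L{1} = 8/s² + 8/s

Final answer: 8/s² + 8/s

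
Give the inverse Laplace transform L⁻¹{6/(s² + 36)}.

L⁻¹{6/(s² + 36)} = sin(6t)

Final answer: sin(6t)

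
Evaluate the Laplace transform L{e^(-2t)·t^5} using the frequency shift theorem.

L{e^(at)·t^n} = n!/(s-a)^(n+1), so L{e^(-2t)·t^5} = 120/(s+2)^6

Final answer: 120/(s+2)^6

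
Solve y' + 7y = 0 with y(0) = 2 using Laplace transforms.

L{y'} + 7L{y} = 0. sY - 2 + 7Y = 0. Y(s+7) = 2. Y = 2/(s+7)

Final answer: y(t) = 2e^(-7t)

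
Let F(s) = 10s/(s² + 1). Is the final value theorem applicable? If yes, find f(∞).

The final value theorem requires all poles of sF(s) in the left half-plane. sF(s) = 10s²/(s² + 1) has poles at s = ±1i (imaginary axis). Theorem does NOT apply (oscillatory system).

Final answer: Not applicable (oscillatory)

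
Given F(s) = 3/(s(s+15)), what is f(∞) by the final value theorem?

f(∞) = lim_{s→0} s·3/(s(s+15)) = lim_{s→0} 3/(s+15) = 3/15 = 1/5

Final answer: 1/5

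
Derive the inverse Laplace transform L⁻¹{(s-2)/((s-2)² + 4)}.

Using frequency shift, L⁻¹{(s-2)/((s-2)² + 4)} = e^(2t)·cos(2t)

Final answer: e^(2t)·cos(2t)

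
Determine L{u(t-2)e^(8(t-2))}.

u(t-a)f(t-a) with f(t)=e^(8t). L{e^(8t)} = 1/(s-8). By time shift: e^(-2s)/(s-8)

Final answer: e^(-2s)/(s-8)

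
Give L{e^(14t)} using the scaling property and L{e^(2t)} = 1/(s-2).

Using L{f(at)} = (1/a)F(s/a) with a=7 and f(t) = e^(2t): L{e^(14t)} = (1/7) · 1/((s/7)-2) = (1/7) · 7/(s-14) = 1/(s-14)

Final answer: 1/(s-14)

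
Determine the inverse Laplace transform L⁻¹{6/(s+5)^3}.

L⁻¹{n!/(s-a)^(n+1)} = t^n·e^(at) with n=2, a=-5. So L⁻¹{2/(s+5)^3} = t^2·e^(-5t), and L⁻¹{6/(s+5)^3} = (6/2)·t^2·e^(-5t) = 3·t^2·e^(-5t)

Final answer: 3·t^2·e^(-5t)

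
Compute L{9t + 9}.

L{9t + 9} = 9·L{t} + 9·L{1} = 9/s² + 9/s

Final answer: 9/s² + 9/s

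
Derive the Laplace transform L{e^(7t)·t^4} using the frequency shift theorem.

L{e^(at)·t^n} = n!/(s-a)^(n+1), so L{e^(7t)·t^4} = 24/(s-7)^5

Final answer: 24/(s-7)^5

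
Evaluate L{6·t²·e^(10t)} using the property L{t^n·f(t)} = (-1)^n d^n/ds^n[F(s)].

L{e^(10t)} = 1/(s-10). d/ds[1/(s-10)] = -1/(s-10)². d²/ds²[1/(s-10)] = 2/(s-10)³. So L{t²·e^(10t)} = (-1)² · 2/(s-10)³ = 2/(s-10)³. Then L{6·t²·e^(10t)} = 6·2/(s-10)³ = 12/(s-10)³

Final answer: 12/(s-10)³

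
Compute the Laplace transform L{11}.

L{11} = 11 · L{1} = 11/s

Final answer: 11/s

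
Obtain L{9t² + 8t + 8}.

L{9t² + 8t + 8} = 9·2/s³ + 8/s² + 8/s = 18/s³ + 8/s² + 8/s

Final answer: 18/s³ + 8/s² + 8/s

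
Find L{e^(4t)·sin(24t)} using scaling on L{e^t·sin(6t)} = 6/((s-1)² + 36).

Scaling with a=4: L{e^(4t)·sin(24t)} = (1/4) · 6/((s/4-1)² + 36). Simplifying: 24/((s-4)² + 576)

Final answer: 24/((s-4)² + 576)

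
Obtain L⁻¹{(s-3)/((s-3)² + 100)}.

Using frequency shift: L⁻¹{(s-a)/((s-a)² + b²)} = e^(at)cos(bt). Here a=3, b=10

Final answer: e^(3t)·cos(10t)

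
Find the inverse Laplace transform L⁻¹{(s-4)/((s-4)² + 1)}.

Using frequency shift, L⁻¹{(s-4)/((s-4)² + 1)} = e^(4t)·cos(t)

Final answer: e^(4t)·cos(t)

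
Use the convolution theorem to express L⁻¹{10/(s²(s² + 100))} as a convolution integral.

10/(s²(s² + 100)) = (1/s²)·(10/(s² + 100)) = L{t}·L{sin(10t)}. So f(t) = t*(sin(10t)) = ∫₀ᵗ τ·sin(10(t-τ)) dτ

Final answer: ∫₀ᵗ τ·sin(10(t-τ)) dτ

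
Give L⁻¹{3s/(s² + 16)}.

This is the form c·s/(s² + a²) with a = 4, c = 3. L⁻¹ = 3·cos(4t)

Final answer: 3·cos(4t)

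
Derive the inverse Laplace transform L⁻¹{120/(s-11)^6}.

L⁻¹{n!/(s-a)^(n+1)} = t^n·e^(at), so L⁻¹{120/(s-11)^6} = t^5·e^(11t)

Final answer: t^5·e^(11t)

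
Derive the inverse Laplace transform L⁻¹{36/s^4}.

L⁻¹{n!/s^(n+1)} = t^n with n=3. So L⁻¹{6/s^4} = t^3, and L⁻¹{36/s^4} = (36/6)·t^3 = 6·t^3

Final answer: 6·t^3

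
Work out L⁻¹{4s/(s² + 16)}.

This is the form c·s/(s² + a²) with a = 4, c = 4. L⁻¹ = 4·cos(4t)

Final answer: 4·cos(4t)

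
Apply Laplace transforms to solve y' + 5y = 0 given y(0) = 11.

L{y'} + 5L{y} = 0. sY - 11 + 5Y = 0. Y(s+5) = 11. Y = 11/(s+5)

Final answer: y(t) = 11e^(-5t)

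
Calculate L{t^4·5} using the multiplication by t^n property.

L{5} = 5/s. d^1/ds^1[1/s] = -1/s². d^2/ds^2[1/s] = 2/s^3. d^3/ds^3[1/s] = -6/s^4. d^4/ds^4[1/s] = 24/s^5. So L{t^4} = (-1)^{4}·24/s^5 = 24/s^5. Then L{t^4·5} = 5·24/s^5 = 120/s^5

Final answer: 120/s^5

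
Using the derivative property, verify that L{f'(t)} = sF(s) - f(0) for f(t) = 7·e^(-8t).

f'(t) = -56e^(-8t). Direct: L{f'(t)} = -56/(s+8). Property: s·7/(s+8) - 7 = (7s - 7(s+8))/(s+8) = -56/(s+8). ✓

Final answer: -56/(s+8)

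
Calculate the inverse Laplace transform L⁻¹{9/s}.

L⁻¹{c/s} = c, so L⁻¹{9/s} = 9

Final answer: 9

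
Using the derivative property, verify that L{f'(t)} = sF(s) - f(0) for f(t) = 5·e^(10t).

f'(t) = 50e^(10t). Direct: L{f'(t)} = 50/(s-10). Property: s·5/(s-10) - 5 = (5s - 5(s-10))/(s-10) = 50/(s-10). ✓

Final answer: 50/(s-10)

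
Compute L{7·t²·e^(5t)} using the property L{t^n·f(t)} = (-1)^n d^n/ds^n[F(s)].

L{e^(5t)} = 1/(s-5). d/ds[1/(s-5)] = -1/(s-5)². d²/ds²[1/(s-5)] = 2/(s-5)³. So L{t²·e^(5t)} = (-1)² · 2/(s-5)³ = 2/(s-5)³. Then L{7·t²·e^(5t)} = 7·2/(s-5)³ = 14/(s-5)³

Final answer: 14/(s-5)³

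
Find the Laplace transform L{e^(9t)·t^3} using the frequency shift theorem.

L{e^(at)·t^n} = n!/(s-a)^(n+1), so L{e^(9t)·t^3} = 6/(s-9)^4

Final answer: 6/(s-9)^4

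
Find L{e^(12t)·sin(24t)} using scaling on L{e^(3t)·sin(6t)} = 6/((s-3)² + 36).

Scaling with a=4: L{e^(12t)·sin(24t)} = (1/4) · 6/((s/4-3)² + 36). Simplifying: 24/((s-12)² + 576)

Final answer: 24/((s-12)² + 576)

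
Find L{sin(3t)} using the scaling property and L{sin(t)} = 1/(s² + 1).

Using L{f(at)} = (1/a)F(s/a) with a=3: L{sin(3t)} = (1/3) · 1/((s/3)² + 1) = (1/3) · 1·9/(s² + 9) = 3/(s² + 9)

Final answer: 3/(s² + 9)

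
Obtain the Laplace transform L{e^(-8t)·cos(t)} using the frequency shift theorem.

Frequency shift: L{e^(at)f(t)} = F(s-a). L{e^(-8t)·cos(t)} = (s+8)/((s+8)² + 1)

Final answer: (s+8)/((s+8)² + 1)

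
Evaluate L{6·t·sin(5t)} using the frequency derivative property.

L{sin(5t)} = 5/(s² + 25). By L{t·f(t)} = -F'(s): -d/ds[5/(s² + 25)] = -(5)·(-2s)/(s² + 25)² = 10s/(s² + 25)². Then L{6·t·sin(5t)} = 6·10s/(s² + 25)² = 60s/(s² + 25)²

Final answer: 60s/(s² + 25)²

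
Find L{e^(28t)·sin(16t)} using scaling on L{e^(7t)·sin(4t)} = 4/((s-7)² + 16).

Scaling with a=4: L{e^(28t)·sin(16t)} = (1/4) · 4/((s/4-7)² + 16). Simplifying: 16/((s-28)² + 256)

Final answer: 16/((s-28)² + 256)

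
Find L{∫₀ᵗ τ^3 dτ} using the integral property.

L{∫₀ᵗ f(τ)dτ} = F(s)/s with f(t) = t^3. F(s) = 6/s^4, so L{∫₀ᵗ τ^3 dτ} = (6/s^4)/s = 6/s^5. (Check: ∫₀ᵗ τ^3 dτ = t^4/4.)

Final answer: 6/s^5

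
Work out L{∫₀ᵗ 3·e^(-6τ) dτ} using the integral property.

L{∫₀ᵗ f(τ)dτ} = F(s)/s with F(s) = 3/(s+6), so L{∫₀ᵗ 3·e^(-6τ) dτ} = 3/(s(s+6))

Final answer: 3/(s(s+6))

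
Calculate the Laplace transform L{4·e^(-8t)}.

L{e^(at)} = 1/(s-a), so L{e^(-8t)} = 1/(s+8). Then L{4·e^(-8t)} = 4/(s+8)

Final answer: 4/(s+8)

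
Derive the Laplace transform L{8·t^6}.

L{t^n} = n!/s^(n+1), so L{t^6} = 720/s^7. Then L{8·t^6} = 8·720/s^7 = 5760/s^7

Final answer: 5760/s^7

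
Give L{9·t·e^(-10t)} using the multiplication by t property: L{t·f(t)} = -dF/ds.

Using L{t^n·e^(at)} = n!/(s-a)^(n+1), L{t·e^(-10t)} = 1/(s+10)^2, so L{9·t·e^(-10t)} = 9·1/(s+10)^2 = 9/(s+10)^2

Final answer: 9/(s+10)^2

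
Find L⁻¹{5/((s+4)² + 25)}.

Form: b/((s-a)² + b²) → e^(at)sin(bt). With a=-4, b=5

Final answer: e^(-4t)·sin(5t)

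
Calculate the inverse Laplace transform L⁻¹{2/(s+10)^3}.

L⁻¹{n!/(s-a)^(n+1)} = t^n·e^(at), so L⁻¹{2/(s+10)^3} = t^2·e^(-10t)

Final answer: t^2·e^(-10t)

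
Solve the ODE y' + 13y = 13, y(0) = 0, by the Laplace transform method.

sY + 13Y = 13/s. Y = 13/(s(s+13)). Partial fractions: Y = 1/s - 1/(s+13)

Final answer: y(t) = (1 - e^(-13t))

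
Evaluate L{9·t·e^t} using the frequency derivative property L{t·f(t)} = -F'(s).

L{e^t} = 1/(s-1). By frequency derivative: L{t·e^t} = -d/ds[1/(s-1)] = -(-1)/(s-1)² = 1/(s-1)². Then L{9·t·e^t} = 9·1/(s-1)² = 9/(s-1)²

Final answer: 9/(s-1)²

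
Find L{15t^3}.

L{t^n} = n!/s^(n+1). So L{15t^3} = 15·3!/s^4 = 90/s^4

Final answer: 90/s^4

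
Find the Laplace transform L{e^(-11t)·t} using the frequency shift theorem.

L{e^(at)·t^n} = n!/(s-a)^(n+1), so L{e^(-11t)·t} = 1/(s+11)^2

Final answer: 1/(s+11)^2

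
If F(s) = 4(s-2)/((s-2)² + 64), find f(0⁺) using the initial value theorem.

f(0⁺) = lim_{s→∞} sF(s) = lim_{s→∞} 4s(s-2)/((s-2)² + 64) = 4

Final answer: 4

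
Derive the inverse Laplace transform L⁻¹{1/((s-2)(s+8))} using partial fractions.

Decompose: A/(s-2) + B/(s+8). A = 1/10, B = -1/10. f(t) = (e^(2t) - e^(-8t))/10

Final answer: (e^(2t) - e^(-8t))/10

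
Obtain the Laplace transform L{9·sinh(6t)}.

L{sinh(ωt)} = ω/(s² - ω²), so L{sinh(6t)} = 6/(s² - 36). Then L{9·sinh(6t)} = 9·6/(s² - 36) = 54/(s² - 36)

Final answer: 54/(s² - 36)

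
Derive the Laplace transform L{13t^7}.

L{13t^7} = 13 · L{t^7} = 13 · 5040/s^8 = 65520/s^8

Final answer: 65520/s^8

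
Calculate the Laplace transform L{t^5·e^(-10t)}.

L{t^n·e^(at)} = n!/(s-a)^(n+1), so L{t^5·e^(-10t)} = 120/(s+10)^6

Final answer: 120/(s+10)^6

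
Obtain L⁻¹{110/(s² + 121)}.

This is the form c·a/(s² + a²) with a = 11, c = 10. L⁻¹ = 10·sin(11t)

Final answer: 10·sin(11t)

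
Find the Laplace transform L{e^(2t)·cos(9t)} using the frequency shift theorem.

Frequency shift: L{e^(at)f(t)} = F(s-a). L{e^(2t)·cos(9t)} = (s-2)/((s-2)² + 81)

Final answer: (s-2)/((s-2)² + 81)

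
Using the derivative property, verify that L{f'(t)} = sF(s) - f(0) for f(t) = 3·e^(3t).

f'(t) = 9e^(3t). Direct: L{f'(t)} = 9/(s-3). Property: s·3/(s-3) - 3 = (3s - 3(s-3))/(s-3) = 9/(s-3). ✓

Final answer: 9/(s-3)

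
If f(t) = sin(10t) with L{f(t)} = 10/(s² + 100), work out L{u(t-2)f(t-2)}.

Time shift theorem: L{u(t-a)f(t-a)} = e^(-as)F(s). Here a=2, F(s) = 10/(s² + 100), so L{u(t-2)f(t-2)} = e^(-2s)·10/(s² + 100)

Final answer: e^(-2s)·10/(s² + 100)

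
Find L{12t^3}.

L{t^n} = n!/s^(n+1). So L{12t^3} = 12·3!/s^4 = 72/s^4

Final answer: 72/s^4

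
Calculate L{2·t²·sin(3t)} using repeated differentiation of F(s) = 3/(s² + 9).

F(s) = 3/(s² + 9). F'(s) = -6s/(s² + 9)². F''(s) = -6(9 - 3s²)/(s² + 9)³ = (18s² - 54)/(s² + 9)³. So L{t²·sin(3t)} = (-1)² F''(s) = (18s² - 54)/(s² + 9)³. Then L{2·t²·sin(3t)} = 2·(18s² - 54)/(s² + 9)³ = (36s² - 108)/(s² + 9)³

Final answer: (36s² - 108)/(s² + 9)³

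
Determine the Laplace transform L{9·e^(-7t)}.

L{e^(at)} = 1/(s-a), so L{e^(-7t)} = 1/(s+7). Then L{9·e^(-7t)} = 9/(s+7)

Final answer: 9/(s+7)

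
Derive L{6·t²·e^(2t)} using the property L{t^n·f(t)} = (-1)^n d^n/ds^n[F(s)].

L{e^(2t)} = 1/(s-2). d/ds[1/(s-2)] = -1/(s-2)². d²/ds²[1/(s-2)] = 2/(s-2)³. So L{t²·e^(2t)} = (-1)² · 2/(s-2)³ = 2/(s-2)³. Then L{6·t²·e^(2t)} = 6·2/(s-2)³ = 12/(s-2)³

Final answer: 12/(s-2)³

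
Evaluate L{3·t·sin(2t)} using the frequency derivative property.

L{sin(2t)} = 2/(s² + 4). By L{t·f(t)} = -F'(s): -d/ds[2/(s² + 4)] = -(2)·(-2s)/(s² + 4)² = 4s/(s² + 4)². Then L{3·t·sin(2t)} = 3·4s/(s² + 4)² = 12s/(s² + 4)²

Final answer: 12s/(s² + 4)²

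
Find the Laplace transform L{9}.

L{9} = 9 · L{1} = 9/s

Final answer: 9/s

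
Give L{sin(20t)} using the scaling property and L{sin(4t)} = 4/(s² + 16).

Using L{f(at)} = (1/a)F(s/a) with a=5: L{sin(20t)} = (1/5) · 4/((s/5)² + 16) = (1/5) · 4·25/(s² + 400) = 20/(s² + 400)

Final answer: 20/(s² + 400)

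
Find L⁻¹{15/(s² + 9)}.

This is the form c·a/(s² + a²) with a = 3, c = 5. L⁻¹ = 5·sin(3t)

Final answer: 5·sin(3t)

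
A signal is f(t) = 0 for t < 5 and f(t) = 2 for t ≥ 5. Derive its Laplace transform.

f(t) = 2·u(t-5). L{u(t-5)} = e^(-5s)/s, so L{f(t)} = 2·e^(-5s)/s

Final answer: 2·e^(-5s)/s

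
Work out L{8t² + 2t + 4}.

L{8t² + 2t + 4} = 8·2/s³ + 2/s² + 4/s = 16/s³ + 2/s² + 4/s

Final answer: 16/s³ + 2/s² + 4/s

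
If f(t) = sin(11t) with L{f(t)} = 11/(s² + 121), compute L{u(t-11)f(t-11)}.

Time shift theorem: L{u(t-a)f(t-a)} = e^(-as)F(s). Here a=11, F(s) = 11/(s² + 121), so L{u(t-11)f(t-11)} = e^(-11s)·11/(s² + 121)

Final answer: e^(-11s)·11/(s² + 121)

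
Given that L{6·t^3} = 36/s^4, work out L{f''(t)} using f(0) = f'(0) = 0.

L{f''(t)} = s²F(s) - sf(0) - f'(0) = s²·36/s^4 - 0 - 0 = 36/s^2

Final answer: 36/s^2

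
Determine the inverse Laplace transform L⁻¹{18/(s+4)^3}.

L⁻¹{n!/(s-a)^(n+1)} = t^n·e^(at) with n=2, a=-4. So L⁻¹{2/(s+4)^3} = t^2·e^(-4t), and L⁻¹{18/(s+4)^3} = (18/2)·t^2·e^(-4t) = 9·t^2·e^(-4t)

Final answer: 9·t^2·e^(-4t)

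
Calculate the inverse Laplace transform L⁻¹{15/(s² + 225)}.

L⁻¹{15/(s² + 225)} = sin(15t)

Final answer: sin(15t)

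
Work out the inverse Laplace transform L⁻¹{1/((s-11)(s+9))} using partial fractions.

Decompose: A/(s-11) + B/(s+9). A = 1/20, B = -1/20. f(t) = (e^(11t) - e^(-9t))/20

Final answer: (e^(11t) - e^(-9t))/20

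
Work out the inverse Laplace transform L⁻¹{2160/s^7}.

L⁻¹{n!/s^(n+1)} = t^n with n=6. So L⁻¹{720/s^7} = t^6, and L⁻¹{2160/s^7} = (2160/720)·t^6 = 3·t^6

Final answer: 3·t^6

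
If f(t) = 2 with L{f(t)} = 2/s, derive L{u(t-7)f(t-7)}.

Time shift theorem: L{u(t-a)f(t-a)} = e^(-as)F(s). Here a=7, F(s) = 2/s, so L{u(t-7)f(t-7)} = e^(-7s)·2/s

Final answer: e^(-7s)·2/s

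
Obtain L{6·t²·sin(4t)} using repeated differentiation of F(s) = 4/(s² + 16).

F(s) = 4/(s² + 16). F'(s) = -8s/(s² + 16)². F''(s) = -8(16 - 3s²)/(s² + 16)³ = (24s² - 128)/(s² + 16)³. So L{t²·sin(4t)} = (-1)² F''(s) = (24s² - 128)/(s² + 16)³. Then L{6·t²·sin(4t)} = 6·(24s² - 128)/(s² + 16)³ = (144s² - 768)/(s² + 16)³

Final answer: (144s² - 768)/(s² + 16)³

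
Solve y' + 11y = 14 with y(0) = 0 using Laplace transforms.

sY + 11Y = 14/s. Y = 14/(s(s+11)). Partial fractions: Y = 14/11/s - 14/11/(s+11)

Final answer: y(t) = 14/11(1 - e^(-11t))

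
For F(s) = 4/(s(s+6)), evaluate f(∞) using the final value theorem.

f(∞) = lim_{s→0} s·4/(s(s+6)) = lim_{s→0} 4/(s+6) = 4/6 = 2/3

Final answer: 2/3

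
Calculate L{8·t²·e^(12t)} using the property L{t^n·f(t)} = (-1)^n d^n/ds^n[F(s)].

L{e^(12t)} = 1/(s-12). d/ds[1/(s-12)] = -1/(s-12)². d²/ds²[1/(s-12)] = 2/(s-12)³. So L{t²·e^(12t)} = (-1)² · 2/(s-12)³ = 2/(s-12)³. Then L{8·t²·e^(12t)} = 8·2/(s-12)³ = 16/(s-12)³

Final answer: 16/(s-12)³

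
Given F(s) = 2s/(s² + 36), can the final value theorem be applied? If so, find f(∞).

The final value theorem requires all poles of sF(s) in the left half-plane. sF(s) = 2s²/(s² + 36) has poles at s = ±6i (imaginary axis). Theorem does NOT apply (oscillatory system).

Final answer: Not applicable (oscillatory)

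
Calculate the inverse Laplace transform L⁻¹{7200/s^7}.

L⁻¹{n!/s^(n+1)} = t^n with n=6. So L⁻¹{720/s^7} = t^6, and L⁻¹{7200/s^7} = (7200/720)·t^6 = 10·t^6

Final answer: 10·t^6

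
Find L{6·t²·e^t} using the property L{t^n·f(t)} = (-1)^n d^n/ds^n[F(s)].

L{e^t} = 1/(s-1). d/ds[1/(s-1)] = -1/(s-1)². d²/ds²[1/(s-1)] = 2/(s-1)³. So L{t²·e^t} = (-1)² · 2/(s-1)³ = 2/(s-1)³. Then L{6·t²·e^t} = 6·2/(s-1)³ = 12/(s-1)³

Final answer: 12/(s-1)³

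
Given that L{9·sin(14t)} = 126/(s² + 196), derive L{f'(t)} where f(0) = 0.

L{f'(t)} = s·F(s) - f(0) = s·126/(s² + 196) - 0 = 126s/(s² + 196)

Final answer: 126s/(s² + 196)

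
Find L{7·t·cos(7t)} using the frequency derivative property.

L{cos(7t)} = s/(s² + 49). Derivative: d/ds[s/(s² + 49)] = [(s² + 49) - s·2s]/(s² + 49)² = (49 - s²)/(s² + 49)². So L{t·cos(7t)} = -F'(s) = (s² - 49)/(s² + 49)². Then L{7·t·cos(7t)} = 7·(s² - 49)/(s² + 49)²

Final answer: 7·(s² - 49)/(s² + 49)²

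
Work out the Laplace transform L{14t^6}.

L{14t^6} = 14 · L{t^6} = 14 · 720/s^7 = 10080/s^7

Final answer: 10080/s^7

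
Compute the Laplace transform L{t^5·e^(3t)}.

L{t^n·e^(at)} = n!/(s-a)^(n+1), so L{t^5·e^(3t)} = 120/(s-3)^6

Final answer: 120/(s-3)^6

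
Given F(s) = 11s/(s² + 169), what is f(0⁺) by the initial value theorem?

f(0⁺) = lim_{s→∞} s·11s/(s² + 169) = lim_{s→∞} 11s²/(s² + 169) = 11

Final answer: 11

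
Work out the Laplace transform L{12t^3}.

L{12t^3} = 12 · L{t^3} = 12 · 6/s^4 = 72/s^4

Final answer: 72/s^4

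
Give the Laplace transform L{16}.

L{16} = 16 · L{1} = 16/s

Final answer: 16/s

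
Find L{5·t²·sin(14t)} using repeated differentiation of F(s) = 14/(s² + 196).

F(s) = 14/(s² + 196). F'(s) = -28s/(s² + 196)². F''(s) = -28(196 - 3s²)/(s² + 196)³ = (84s² - 5488)/(s² + 196)³. So L{t²·sin(14t)} = (-1)² F''(s) = (84s² - 5488)/(s² + 196)³. Then L{5·t²·sin(14t)} = 5·(84s² - 5488)/(s² + 196)³ = (420s² - 27440)/(s² + 196)³

Final answer: (420s² - 27440)/(s² + 196)³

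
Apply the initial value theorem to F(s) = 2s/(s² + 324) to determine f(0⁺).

f(0⁺) = lim_{s→∞} s·2s/(s² + 324) = lim_{s→∞} 2s²/(s² + 324) = 2

Final answer: 2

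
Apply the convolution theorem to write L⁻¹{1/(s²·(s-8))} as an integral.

1/(s²·(s-8)) = (1/s^2)·(1/(s-8)) = L{t}·L{e^(8t)}. So f(t) = t*e^(8t) = ∫₀ᵗ τ·e^(8(t-τ)) dτ

Final answer: ∫₀ᵗ τ·e^(8(t-τ)) dτ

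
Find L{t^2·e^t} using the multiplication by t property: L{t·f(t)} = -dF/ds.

Using L{t^n·e^(at)} = n!/(s-a)^(n+1), L{t^2·e^t} = 2/(s-1)^3

Final answer: 2/(s-1)^3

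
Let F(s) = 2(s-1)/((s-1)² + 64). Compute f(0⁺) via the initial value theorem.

f(0⁺) = lim_{s→∞} sF(s) = lim_{s→∞} 2s(s-1)/((s-1)² + 64) = 2

Final answer: 2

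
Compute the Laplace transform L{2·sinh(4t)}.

L{sinh(ωt)} = ω/(s² - ω²), so L{sinh(4t)} = 4/(s² - 16). Then L{2·sinh(4t)} = 2·4/(s² - 16) = 8/(s² - 16)

Final answer: 8/(s² - 16)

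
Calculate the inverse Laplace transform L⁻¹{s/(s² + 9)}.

L⁻¹{s/(s² + 9)} = cos(3t)

Final answer: cos(3t)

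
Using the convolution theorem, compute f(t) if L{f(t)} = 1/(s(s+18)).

1/(s(s+18)) = (1/s)·(1/(s+18)) = L{1}·L{e^(-18t)}. By convolution, f(t) = 1*e^(-18t) = ∫₀ᵗ 1·e^(-18τ) dτ = (1 - e^(-18t))/18

Final answer: (1 - e^(-18t))/18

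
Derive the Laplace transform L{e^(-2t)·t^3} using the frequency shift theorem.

L{e^(at)·t^n} = n!/(s-a)^(n+1), so L{e^(-2t)·t^3} = 6/(s+2)^4

Final answer: 6/(s+2)^4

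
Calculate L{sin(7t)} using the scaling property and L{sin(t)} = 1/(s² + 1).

Using L{f(at)} = (1/a)F(s/a) with a=7: L{sin(7t)} = (1/7) · 1/((s/7)² + 1) = (1/7) · 1·49/(s² + 49) = 7/(s² + 49)

Final answer: 7/(s² + 49)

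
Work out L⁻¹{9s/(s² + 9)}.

This is the form c·s/(s² + a²) with a = 3, c = 9. L⁻¹ = 9·cos(3t)

Final answer: 9·cos(3t)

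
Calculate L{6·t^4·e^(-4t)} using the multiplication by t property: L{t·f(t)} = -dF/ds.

Using L{t^n·e^(at)} = n!/(s-a)^(n+1), L{t^4·e^(-4t)} = 24/(s+4)^5, so L{6·t^4·e^(-4t)} = 6·24/(s+4)^5 = 144/(s+4)^5

Final answer: 144/(s+4)^5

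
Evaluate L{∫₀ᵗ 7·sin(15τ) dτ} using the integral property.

L{∫₀ᵗ f(τ)dτ} = F(s)/s with F(s) = 105/(s² + 225), so the result is (105/(s² + 225))/s = 105/(s(s² + 225))

Final answer: 105/(s(s² + 225))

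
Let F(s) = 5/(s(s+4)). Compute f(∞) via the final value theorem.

f(∞) = lim_{s→0} s·5/(s(s+4)) = lim_{s→0} 5/(s+4) = 5/4 = 5/4

Final answer: 5/4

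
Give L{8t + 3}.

L{8t + 3} = 8·L{t} + 3·L{1} = 8/s² + 3/s

Final answer: 8/s² + 3/s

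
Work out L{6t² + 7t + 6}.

L{6t² + 7t + 6} = 6·2/s³ + 7/s² + 6/s = 12/s³ + 7/s² + 6/s

Final answer: 12/s³ + 7/s² + 6/s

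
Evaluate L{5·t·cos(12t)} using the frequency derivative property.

L{cos(12t)} = s/(s² + 144). Derivative: d/ds[s/(s² + 144)] = [(s² + 144) - s·2s]/(s² + 144)² = (144 - s²)/(s² + 144)². So L{t·cos(12t)} = -F'(s) = (s² - 144)/(s² + 144)². Then L{5·t·cos(12t)} = 5·(s² - 144)/(s² + 144)²

Final answer: 5·(s² - 144)/(s² + 144)²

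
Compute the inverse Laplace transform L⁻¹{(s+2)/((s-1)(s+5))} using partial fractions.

Using partial fractions, f(t) = (3e^t + 3e^(-5t))/6

Final answer: (3e^t + 3e^(-5t))/6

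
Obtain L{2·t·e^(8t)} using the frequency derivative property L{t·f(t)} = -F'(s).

L{e^(8t)} = 1/(s-8). By frequency derivative: L{t·e^(8t)} = -d/ds[1/(s-8)] = -(-1)/(s-8)² = 1/(s-8)². Then L{2·t·e^(8t)} = 2·1/(s-8)² = 2/(s-8)²

Final answer: 2/(s-8)²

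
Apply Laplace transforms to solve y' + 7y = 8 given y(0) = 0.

sY + 7Y = 8/s. Y = 8/(s(s+7)). Partial fractions: Y = 8/7/s - 8/7/(s+7)

Final answer: y(t) = 8/7(1 - e^(-7t))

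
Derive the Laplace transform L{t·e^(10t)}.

L{t^n·e^(at)} = n!/(s-a)^(n+1), so L{t·e^(10t)} = 1/(s-10)^2

Final answer: 1/(s-10)^2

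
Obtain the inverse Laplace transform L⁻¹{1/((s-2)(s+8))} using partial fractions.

Decompose: A/(s-2) + B/(s+8). A = 1/10, B = -1/10. f(t) = (e^(2t) - e^(-8t))/10

Final answer: (e^(2t) - e^(-8t))/10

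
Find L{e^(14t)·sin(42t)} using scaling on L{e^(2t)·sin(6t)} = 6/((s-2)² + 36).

Scaling with a=7: L{e^(14t)·sin(42t)} = (1/7) · 6/((s/7-2)² + 36). Simplifying: 42/((s-14)² + 1764)

Final answer: 42/((s-14)² + 1764)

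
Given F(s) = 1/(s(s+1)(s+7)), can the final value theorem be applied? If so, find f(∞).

Poles of sF(s) = 1/((s+1)(s+7)) are at s = -1 and s = -7, both in the left half-plane. Theorem applies. f(∞) = lim_{s→0} sF(s) = 1/(1·7) = 1/7

Final answer: 1/7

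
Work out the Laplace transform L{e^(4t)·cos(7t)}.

L{e^(at)·cos(ωt)} = (s-a)/((s-a)² + ω²), so L{e^(4t)·cos(7t)} = (s-4)/((s-4)² + 49)

Final answer: (s-4)/((s-4)² + 49)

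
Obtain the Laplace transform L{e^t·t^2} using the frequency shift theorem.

L{e^(at)·t^n} = n!/(s-a)^(n+1), so L{e^t·t^2} = 2/(s-1)^3

Final answer: 2/(s-1)^3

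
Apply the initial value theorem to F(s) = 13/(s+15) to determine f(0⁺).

f(0⁺) = lim_{s→∞} s·13/(s+15) = lim_{s→∞} 13s/(s+15) = 13

Final answer: 13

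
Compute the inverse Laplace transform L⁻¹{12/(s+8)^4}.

L⁻¹{n!/(s-a)^(n+1)} = t^n·e^(at) with n=3, a=-8. So L⁻¹{6/(s+8)^4} = t^3·e^(-8t), and L⁻¹{12/(s+8)^4} = (12/6)·t^3·e^(-8t) = 2·t^3·e^(-8t)

Final answer: 2·t^3·e^(-8t)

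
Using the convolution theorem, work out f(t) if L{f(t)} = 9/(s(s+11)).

9/(s(s+11)) = (9/s)·(1/(s+11)) = L{9}·L{e^(-11t)}. By convolution, f(t) = 9*e^(-11t) = ∫₀ᵗ 9·e^(-11τ) dτ = 9·(1 - e^(-11t))/11

Final answer: 9·(1 - e^(-11t))/11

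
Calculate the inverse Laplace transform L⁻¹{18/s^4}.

L⁻¹{n!/s^(n+1)} = t^n with n=3. So L⁻¹{6/s^4} = t^3, and L⁻¹{18/s^4} = (18/6)·t^3 = 3·t^3

Final answer: 3·t^3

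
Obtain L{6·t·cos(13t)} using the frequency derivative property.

L{cos(13t)} = s/(s² + 169). Derivative: d/ds[s/(s² + 169)] = [(s² + 169) - s·2s]/(s² + 169)² = (169 - s²)/(s² + 169)². So L{t·cos(13t)} = -F'(s) = (s² - 169)/(s² + 169)². Then L{6·t·cos(13t)} = 6·(s² - 169)/(s² + 169)²

Final answer: 6·(s² - 169)/(s² + 169)²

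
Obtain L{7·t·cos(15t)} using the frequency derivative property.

L{cos(15t)} = s/(s² + 225). Derivative: d/ds[s/(s² + 225)] = [(s² + 225) - s·2s]/(s² + 225)² = (225 - s²)/(s² + 225)². So L{t·cos(15t)} = -F'(s) = (s² - 225)/(s² + 225)². Then L{7·t·cos(15t)} = 7·(s² - 225)/(s² + 225)²

Final answer: 7·(s² - 225)/(s² + 225)²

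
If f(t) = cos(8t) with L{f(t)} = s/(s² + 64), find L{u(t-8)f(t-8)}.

Time shift theorem: L{u(t-a)f(t-a)} = e^(-as)F(s). Here a=8, F(s) = s/(s² + 64), so L{u(t-8)f(t-8)} = e^(-8s)·s/(s² + 64)

Final answer: e^(-8s)·s/(s² + 64)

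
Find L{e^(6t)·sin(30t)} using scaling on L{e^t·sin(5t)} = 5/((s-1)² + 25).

Scaling with a=6: L{e^(6t)·sin(30t)} = (1/6) · 5/((s/6-1)² + 25). Simplifying: 30/((s-6)² + 900)

Final answer: 30/((s-6)² + 900)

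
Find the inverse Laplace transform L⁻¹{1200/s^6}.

L⁻¹{n!/s^(n+1)} = t^n with n=5. So L⁻¹{120/s^6} = t^5, and L⁻¹{1200/s^6} = (1200/120)·t^5 = 10·t^5

Final answer: 10·t^5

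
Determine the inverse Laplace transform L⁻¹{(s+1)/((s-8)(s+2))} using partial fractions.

Using partial fractions, f(t) = (9e^(8t) + e^(-2t))/10

Final answer: (9e^(8t) + e^(-2t))/10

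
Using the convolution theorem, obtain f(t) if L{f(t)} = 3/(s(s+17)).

3/(s(s+17)) = (3/s)·(1/(s+17)) = L{3}·L{e^(-17t)}. By convolution, f(t) = 3*e^(-17t) = ∫₀ᵗ 3·e^(-17τ) dτ = 3·(1 - e^(-17t))/17

Final answer: 3·(1 - e^(-17t))/17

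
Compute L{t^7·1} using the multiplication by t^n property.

L{1} = 1/s. d^1/ds^1[1/s] = -1/s². d^2/ds^2[1/s] = 2/s^3. d^3/ds^3[1/s] = -6/s^4. d^4/ds^4[1/s] = 24/s^5. d^5/ds^5[1/s] = -120/s^6. d^6/ds^6[1/s] = 720/s^7. d^7/ds^7[1/s] = -5040/s^8. So L{t^7} = (-1)^{7}·-5040/s^8 = 5040/s^8

Final answer: 5040/s^8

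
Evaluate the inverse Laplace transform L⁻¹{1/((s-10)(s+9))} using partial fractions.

Decompose: A/(s-10) + B/(s+9). A = 1/19, B = -1/19. f(t) = (e^(10t) - e^(-9t))/19

Final answer: (e^(10t) - e^(-9t))/19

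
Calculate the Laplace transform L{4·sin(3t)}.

L{sin(ωt)} = ω/(s² + ω²), so L{sin(3t)} = 3/(s² + 9). Then L{4·sin(3t)} = 4·3/(s² + 9) = 12/(s² + 9)

Final answer: 12/(s² + 9)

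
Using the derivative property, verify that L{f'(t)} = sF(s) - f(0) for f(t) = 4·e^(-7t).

f'(t) = -28e^(-7t). Direct: L{f'(t)} = -28/(s+7). Property: s·4/(s+7) - 4 = (4s - 4(s+7))/(s+7) = -28/(s+7). ✓

Final answer: -28/(s+7)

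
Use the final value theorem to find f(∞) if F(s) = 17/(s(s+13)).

f(∞) = lim_{s→0} s·17/(s(s+13)) = lim_{s→0} 17/(s+13) = 17/13 = 17/13

Final answer: 17/13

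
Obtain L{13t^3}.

L{t^n} = n!/s^(n+1). So L{13t^3} = 13·3!/s^4 = 78/s^4

Final answer: 78/s^4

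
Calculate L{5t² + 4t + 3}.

L{5t² + 4t + 3} = 5·2/s³ + 4/s² + 3/s = 10/s³ + 4/s² + 3/s

Final answer: 10/s³ + 4/s² + 3/s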